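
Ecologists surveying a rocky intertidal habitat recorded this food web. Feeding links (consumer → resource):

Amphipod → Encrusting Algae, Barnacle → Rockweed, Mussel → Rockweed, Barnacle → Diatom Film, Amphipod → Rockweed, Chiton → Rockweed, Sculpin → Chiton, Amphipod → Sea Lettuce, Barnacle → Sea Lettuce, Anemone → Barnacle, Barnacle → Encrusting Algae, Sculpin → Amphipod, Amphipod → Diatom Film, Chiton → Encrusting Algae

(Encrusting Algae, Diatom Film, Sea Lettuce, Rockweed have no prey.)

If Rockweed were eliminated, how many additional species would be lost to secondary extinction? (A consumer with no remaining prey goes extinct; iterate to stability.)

Remove Rockweed.
Round 1: Mussel (all prey gone) → extinct.
No further losses. Total secondary extinctions: 1.

1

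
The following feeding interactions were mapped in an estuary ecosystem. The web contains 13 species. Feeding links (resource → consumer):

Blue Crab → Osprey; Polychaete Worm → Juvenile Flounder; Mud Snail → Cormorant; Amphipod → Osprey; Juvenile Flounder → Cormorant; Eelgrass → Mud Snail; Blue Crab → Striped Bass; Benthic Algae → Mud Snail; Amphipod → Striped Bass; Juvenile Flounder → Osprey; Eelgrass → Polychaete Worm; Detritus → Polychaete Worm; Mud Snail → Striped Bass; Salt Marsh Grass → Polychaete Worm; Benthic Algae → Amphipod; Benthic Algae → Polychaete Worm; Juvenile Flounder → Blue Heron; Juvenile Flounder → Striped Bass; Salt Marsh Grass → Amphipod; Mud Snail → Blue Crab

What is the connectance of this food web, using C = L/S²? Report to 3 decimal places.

The web has S = 13 species and L = 20 feeding links.
C = L / S² = 20 / 169 = 0.1183 ≈ 0.118.

C = 0.118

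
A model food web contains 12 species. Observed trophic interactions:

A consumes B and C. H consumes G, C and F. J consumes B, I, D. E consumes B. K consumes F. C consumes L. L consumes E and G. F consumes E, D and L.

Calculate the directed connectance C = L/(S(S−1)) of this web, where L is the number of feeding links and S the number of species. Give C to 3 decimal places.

C = 0.121

The web has S = 12 species and L = 16 feeding links.
C = L / (S(S−1)) = 16 / 132 = 0.1212 ≈ 0.121.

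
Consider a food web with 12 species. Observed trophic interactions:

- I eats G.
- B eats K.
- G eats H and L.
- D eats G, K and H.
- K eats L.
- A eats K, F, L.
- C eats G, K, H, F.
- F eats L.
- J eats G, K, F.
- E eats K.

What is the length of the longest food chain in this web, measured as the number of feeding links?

2 links

One longest chain: L → K → B.
It has 3 species and 2 links.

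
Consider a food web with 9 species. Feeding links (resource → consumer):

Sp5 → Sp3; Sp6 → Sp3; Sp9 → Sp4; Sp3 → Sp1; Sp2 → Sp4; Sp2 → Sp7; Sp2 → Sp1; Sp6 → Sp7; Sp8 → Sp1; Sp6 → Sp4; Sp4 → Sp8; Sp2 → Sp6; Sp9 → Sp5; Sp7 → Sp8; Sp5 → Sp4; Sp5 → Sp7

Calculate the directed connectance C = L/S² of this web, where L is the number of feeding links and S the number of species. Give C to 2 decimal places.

The web has S = 9 species and L = 16 feeding links.
C = L / S² = 16 / 81 = 0.1975 ≈ 0.20.

C = 0.20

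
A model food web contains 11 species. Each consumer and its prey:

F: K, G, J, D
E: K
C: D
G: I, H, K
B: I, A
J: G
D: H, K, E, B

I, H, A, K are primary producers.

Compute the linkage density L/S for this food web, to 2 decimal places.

There are L = 16 links among S = 11 species.
L/S = 16/11 = 1.4545 ≈ 1.45.

L/S = 1.45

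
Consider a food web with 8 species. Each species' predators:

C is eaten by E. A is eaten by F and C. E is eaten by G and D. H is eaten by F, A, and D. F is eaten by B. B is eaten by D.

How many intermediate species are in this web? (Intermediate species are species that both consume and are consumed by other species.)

5

Intermediate species (has both prey and predators): A, F, C, E, B.
Count: 5.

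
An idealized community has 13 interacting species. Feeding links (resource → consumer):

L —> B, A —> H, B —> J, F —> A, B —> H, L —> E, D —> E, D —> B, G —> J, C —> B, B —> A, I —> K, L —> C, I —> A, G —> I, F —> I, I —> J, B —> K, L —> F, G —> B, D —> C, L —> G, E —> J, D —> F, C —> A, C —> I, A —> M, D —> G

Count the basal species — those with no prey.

Basal species (no prey listed): L, D.
Count: 2.

2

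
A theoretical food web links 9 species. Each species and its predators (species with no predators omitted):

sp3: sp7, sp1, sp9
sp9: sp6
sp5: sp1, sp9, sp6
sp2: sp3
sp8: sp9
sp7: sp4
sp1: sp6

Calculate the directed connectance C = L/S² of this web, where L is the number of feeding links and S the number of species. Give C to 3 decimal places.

C = 0.136

The web has S = 9 species and L = 11 feeding links.
C = L / S² = 11 / 81 = 0.1358 ≈ 0.136.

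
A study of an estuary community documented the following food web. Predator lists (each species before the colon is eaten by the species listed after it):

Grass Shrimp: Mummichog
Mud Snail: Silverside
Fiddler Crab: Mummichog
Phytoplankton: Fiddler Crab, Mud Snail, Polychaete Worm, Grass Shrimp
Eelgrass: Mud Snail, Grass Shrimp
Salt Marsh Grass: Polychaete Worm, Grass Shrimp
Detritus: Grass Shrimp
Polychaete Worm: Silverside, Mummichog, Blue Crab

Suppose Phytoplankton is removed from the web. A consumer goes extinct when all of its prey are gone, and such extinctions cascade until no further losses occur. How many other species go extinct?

1

Remove Phytoplankton.
Round 1: Fiddler Crab (all prey gone) → extinct.
No further losses. Total secondary extinctions: 1.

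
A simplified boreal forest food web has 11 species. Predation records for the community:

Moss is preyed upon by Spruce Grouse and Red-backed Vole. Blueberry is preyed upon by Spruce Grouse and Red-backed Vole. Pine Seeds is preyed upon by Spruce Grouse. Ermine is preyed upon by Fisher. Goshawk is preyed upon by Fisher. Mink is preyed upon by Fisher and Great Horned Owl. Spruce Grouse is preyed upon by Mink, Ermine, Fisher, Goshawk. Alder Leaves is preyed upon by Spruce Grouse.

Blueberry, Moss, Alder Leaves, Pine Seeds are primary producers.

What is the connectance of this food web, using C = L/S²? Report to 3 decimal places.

The web has S = 11 species and L = 14 feeding links.
C = L / S² = 14 / 121 = 0.1157 ≈ 0.116.

C = 0.116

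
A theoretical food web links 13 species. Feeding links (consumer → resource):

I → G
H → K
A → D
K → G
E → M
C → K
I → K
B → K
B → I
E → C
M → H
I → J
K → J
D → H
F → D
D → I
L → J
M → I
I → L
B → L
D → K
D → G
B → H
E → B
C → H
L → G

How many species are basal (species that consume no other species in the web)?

Basal species (no prey listed): J, G.
Count: 2.

2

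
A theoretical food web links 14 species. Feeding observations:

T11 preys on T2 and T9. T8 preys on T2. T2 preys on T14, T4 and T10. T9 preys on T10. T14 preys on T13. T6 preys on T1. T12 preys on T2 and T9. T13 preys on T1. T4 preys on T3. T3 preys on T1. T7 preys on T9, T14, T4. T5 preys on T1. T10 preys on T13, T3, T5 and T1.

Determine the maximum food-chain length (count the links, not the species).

4 links

One longest chain: T1 → T3 → T10 → T9 → T7.
It has 5 species and 4 links.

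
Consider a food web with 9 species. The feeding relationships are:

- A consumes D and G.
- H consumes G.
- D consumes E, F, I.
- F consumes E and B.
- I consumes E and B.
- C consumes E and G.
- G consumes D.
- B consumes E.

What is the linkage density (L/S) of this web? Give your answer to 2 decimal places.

L/S = 1.56

There are L = 14 links among S = 9 species.
L/S = 14/9 = 1.5556 ≈ 1.56.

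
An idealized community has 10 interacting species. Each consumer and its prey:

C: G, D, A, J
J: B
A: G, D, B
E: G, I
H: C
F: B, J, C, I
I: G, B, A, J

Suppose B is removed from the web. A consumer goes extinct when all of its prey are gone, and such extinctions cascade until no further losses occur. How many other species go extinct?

Remove B.
Round 1: J (all prey gone) → extinct.
No further losses. Total secondary extinctions: 1.

1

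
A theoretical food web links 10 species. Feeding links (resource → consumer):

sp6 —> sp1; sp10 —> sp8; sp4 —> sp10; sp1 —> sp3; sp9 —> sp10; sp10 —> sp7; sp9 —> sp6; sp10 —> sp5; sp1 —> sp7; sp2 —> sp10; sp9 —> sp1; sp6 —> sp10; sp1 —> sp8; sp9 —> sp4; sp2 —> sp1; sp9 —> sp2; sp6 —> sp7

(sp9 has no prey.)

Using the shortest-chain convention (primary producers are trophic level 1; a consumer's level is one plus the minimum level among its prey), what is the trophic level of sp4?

sp9 is a producer → level 1.
sp4 eats sp9 → level 2.

Trophic level 2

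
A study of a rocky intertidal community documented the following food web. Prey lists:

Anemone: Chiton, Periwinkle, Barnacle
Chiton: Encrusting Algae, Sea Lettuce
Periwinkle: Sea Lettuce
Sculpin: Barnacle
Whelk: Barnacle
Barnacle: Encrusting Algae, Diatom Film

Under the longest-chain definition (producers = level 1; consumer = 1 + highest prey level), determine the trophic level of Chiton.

Encrusting Algae is a producer → level 1.
Chiton eats Encrusting Algae (level 1); other prey at levels: Sea Lettuce 1 → level 2.

Trophic level 2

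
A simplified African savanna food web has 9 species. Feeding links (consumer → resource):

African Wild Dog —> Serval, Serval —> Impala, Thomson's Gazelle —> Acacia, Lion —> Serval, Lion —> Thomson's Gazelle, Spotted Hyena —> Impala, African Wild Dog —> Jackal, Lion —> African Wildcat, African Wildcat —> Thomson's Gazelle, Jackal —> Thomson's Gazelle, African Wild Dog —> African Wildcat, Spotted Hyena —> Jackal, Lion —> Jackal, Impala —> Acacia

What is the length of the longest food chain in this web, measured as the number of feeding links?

One longest chain: Acacia → Thomson's Gazelle → Jackal → Lion.
It has 4 species and 3 links.

3 links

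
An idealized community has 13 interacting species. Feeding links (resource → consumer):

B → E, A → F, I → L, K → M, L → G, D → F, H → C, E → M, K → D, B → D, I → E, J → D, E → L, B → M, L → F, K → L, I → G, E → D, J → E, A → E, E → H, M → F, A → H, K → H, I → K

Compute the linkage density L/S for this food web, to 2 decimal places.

There are L = 25 links among S = 13 species.
L/S = 25/13 = 1.9231 ≈ 1.92.

L/S = 1.92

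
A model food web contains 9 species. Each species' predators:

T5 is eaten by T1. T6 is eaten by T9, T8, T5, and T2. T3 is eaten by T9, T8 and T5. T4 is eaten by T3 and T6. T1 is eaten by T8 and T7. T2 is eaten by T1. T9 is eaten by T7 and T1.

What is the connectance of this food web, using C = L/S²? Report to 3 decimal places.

The web has S = 9 species and L = 15 feeding links.
C = L / S² = 15 / 81 = 0.1852 ≈ 0.185.

C = 0.185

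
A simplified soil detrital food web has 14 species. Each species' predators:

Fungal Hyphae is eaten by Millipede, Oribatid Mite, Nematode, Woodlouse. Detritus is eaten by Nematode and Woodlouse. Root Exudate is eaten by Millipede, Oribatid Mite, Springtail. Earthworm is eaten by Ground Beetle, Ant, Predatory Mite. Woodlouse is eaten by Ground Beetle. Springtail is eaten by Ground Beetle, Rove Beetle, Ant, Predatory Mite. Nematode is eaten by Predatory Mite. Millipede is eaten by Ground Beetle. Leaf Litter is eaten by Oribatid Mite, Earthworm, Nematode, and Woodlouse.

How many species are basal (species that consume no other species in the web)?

4

Basal species (no prey listed): Leaf Litter, Detritus, Root Exudate, Fungal Hyphae.
Count: 4.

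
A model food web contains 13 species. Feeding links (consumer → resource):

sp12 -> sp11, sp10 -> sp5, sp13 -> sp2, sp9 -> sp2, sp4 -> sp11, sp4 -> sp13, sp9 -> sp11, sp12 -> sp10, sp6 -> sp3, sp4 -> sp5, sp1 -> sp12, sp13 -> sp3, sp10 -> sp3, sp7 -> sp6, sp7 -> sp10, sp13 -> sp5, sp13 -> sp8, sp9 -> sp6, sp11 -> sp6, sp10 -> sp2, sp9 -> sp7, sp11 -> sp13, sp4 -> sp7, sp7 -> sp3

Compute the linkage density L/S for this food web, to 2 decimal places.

L/S = 1.85

There are L = 24 links among S = 13 species.
L/S = 24/13 = 1.8462 ≈ 1.85.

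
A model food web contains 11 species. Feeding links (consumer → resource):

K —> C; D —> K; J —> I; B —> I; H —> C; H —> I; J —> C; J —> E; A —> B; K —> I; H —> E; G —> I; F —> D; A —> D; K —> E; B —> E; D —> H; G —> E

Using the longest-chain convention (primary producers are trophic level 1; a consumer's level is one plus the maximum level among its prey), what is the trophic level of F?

Trophic level 4

C is a producer → level 1.
K eats C (level 1); other prey at levels: E 1, I 1 → level 2.
D eats K (level 2); other prey at levels: H 2 → level 3.
F eats D → level 4.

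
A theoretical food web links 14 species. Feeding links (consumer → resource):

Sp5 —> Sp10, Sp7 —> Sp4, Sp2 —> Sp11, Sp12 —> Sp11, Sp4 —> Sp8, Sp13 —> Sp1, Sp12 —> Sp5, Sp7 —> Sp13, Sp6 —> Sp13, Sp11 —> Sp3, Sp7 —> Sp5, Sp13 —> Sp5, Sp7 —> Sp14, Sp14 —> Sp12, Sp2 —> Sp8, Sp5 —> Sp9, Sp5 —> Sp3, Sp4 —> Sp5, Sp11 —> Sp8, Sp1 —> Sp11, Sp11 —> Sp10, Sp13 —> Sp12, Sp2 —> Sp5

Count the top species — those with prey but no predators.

Top species (has prey, but nothing eats it): Sp2, Sp6, Sp7.
Count: 3.

3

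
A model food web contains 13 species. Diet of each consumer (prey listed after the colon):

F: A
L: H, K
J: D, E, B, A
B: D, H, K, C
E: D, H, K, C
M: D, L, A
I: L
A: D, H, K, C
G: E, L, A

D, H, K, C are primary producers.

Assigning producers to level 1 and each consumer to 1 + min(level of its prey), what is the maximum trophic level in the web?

3

Producers (level 1): D, H, K, C.
Following each consumer down to its lowest-level prey: D → E → G (levels 1 through 3).
All prey of G (E 2, L 2, A 2) are at level 2 or above, so G is at level 1 + 2 = 3.
Every consumer has at least one prey at level 2 or below, so none exceeds level 3.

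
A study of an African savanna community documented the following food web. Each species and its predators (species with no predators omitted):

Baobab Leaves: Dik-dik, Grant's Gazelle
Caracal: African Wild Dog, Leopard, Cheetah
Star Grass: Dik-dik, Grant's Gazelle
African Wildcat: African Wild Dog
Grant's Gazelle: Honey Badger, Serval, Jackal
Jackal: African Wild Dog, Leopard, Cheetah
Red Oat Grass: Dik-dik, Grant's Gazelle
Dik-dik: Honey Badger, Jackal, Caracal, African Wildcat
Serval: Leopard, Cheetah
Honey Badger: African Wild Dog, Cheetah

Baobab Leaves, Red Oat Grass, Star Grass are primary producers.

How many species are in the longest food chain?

One longest chain: Baobab Leaves → Dik-dik → Caracal → African Wild Dog.
It has 4 species and 3 links.

4 species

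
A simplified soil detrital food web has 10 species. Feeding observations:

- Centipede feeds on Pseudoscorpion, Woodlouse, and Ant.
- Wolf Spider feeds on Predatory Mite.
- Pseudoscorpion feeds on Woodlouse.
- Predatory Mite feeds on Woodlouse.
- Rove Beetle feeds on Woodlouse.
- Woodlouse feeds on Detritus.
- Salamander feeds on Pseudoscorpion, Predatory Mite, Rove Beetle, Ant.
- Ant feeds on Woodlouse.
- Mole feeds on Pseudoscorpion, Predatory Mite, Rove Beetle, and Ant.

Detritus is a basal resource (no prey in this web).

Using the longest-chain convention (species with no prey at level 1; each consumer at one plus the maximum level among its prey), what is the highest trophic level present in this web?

4

Basal resources (level 1): Detritus.
Detritus → Woodlouse → Pseudoscorpion → Centipede gives Centipede level 4.
No species has a prey at level 4, so no species reaches level 5.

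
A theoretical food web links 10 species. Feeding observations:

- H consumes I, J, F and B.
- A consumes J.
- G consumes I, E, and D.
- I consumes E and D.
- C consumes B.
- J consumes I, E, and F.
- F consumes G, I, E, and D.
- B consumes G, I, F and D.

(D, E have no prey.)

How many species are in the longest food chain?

One longest chain: D → I → G → F → J → H.
It has 6 species and 5 links.

6 species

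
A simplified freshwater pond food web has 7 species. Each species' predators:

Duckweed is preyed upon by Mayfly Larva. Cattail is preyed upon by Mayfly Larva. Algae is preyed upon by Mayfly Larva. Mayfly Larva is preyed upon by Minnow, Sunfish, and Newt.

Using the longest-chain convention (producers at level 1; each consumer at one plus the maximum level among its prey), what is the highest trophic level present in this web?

3

Producers (level 1): Algae, Cattail, Duckweed.
Algae → Mayfly Larva → Sunfish gives Sunfish level 3.
No species has a prey at level 3, so no species reaches level 4.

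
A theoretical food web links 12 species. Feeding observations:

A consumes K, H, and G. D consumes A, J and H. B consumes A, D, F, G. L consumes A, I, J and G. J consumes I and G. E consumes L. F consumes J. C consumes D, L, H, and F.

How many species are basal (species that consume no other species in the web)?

4

Basal species (no prey listed): G, I, H, K.
Count: 4.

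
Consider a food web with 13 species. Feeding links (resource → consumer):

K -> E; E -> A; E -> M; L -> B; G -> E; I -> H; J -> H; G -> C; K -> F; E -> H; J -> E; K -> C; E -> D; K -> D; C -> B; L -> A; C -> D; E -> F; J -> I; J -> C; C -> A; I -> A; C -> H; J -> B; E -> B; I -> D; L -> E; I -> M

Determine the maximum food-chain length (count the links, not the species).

One longest chain: K → E → B.
It has 3 species and 2 links.

2 links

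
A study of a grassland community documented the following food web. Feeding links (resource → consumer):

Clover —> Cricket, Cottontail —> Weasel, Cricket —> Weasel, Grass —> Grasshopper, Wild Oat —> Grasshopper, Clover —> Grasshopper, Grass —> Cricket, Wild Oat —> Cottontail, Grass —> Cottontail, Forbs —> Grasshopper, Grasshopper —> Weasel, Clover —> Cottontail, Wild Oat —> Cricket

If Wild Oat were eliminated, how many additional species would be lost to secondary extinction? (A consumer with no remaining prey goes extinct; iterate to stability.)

0

Remove Wild Oat.
Every predator of it retains at least one other prey: Grasshopper still has Grass, Forbs, Clover; Cricket still has Grass, Clover; Cottontail still has Grass, Clover.
No consumer loses all prey, so no secondary extinctions occur.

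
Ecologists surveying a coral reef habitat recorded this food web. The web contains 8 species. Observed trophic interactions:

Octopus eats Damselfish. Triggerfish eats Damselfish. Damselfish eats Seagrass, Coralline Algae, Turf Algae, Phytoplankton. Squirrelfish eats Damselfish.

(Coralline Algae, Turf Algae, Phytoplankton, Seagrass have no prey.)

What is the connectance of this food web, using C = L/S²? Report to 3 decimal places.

The web has S = 8 species and L = 7 feeding links.
C = L / S² = 7 / 64 = 0.1094 ≈ 0.109.

C = 0.109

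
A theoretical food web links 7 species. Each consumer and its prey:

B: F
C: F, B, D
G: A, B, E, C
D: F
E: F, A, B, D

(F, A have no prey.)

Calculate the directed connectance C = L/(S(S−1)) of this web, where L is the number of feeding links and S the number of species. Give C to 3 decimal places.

The web has S = 7 species and L = 13 feeding links.
C = L / (S(S−1)) = 13 / 42 = 0.3095 ≈ 0.310.

C = 0.310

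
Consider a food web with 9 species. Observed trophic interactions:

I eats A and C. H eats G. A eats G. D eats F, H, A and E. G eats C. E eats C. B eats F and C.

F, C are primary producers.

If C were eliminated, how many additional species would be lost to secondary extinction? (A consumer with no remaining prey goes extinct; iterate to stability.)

5

Remove C.
Round 1: E (all prey gone), G (all prey gone) → extinct.
Round 2: H (all prey gone), A (all prey gone) → extinct.
Round 3: I (all prey gone) → extinct.
No further losses. Total secondary extinctions: 5.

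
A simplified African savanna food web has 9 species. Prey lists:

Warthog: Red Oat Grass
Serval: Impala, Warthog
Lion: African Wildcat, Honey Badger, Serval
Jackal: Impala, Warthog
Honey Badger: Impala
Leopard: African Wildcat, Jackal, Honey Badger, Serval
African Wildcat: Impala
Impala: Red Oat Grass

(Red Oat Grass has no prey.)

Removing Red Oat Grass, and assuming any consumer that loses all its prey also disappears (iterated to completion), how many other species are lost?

8

Remove Red Oat Grass.
Round 1: Impala (all prey gone), Warthog (all prey gone) → extinct.
Round 2: African Wildcat (all prey gone), Jackal (all prey gone), Honey Badger (all prey gone), Serval (all prey gone) → extinct.
Round 3: Leopard (all prey gone), Lion (all prey gone) → extinct.
No further losses. Total secondary extinctions: 8.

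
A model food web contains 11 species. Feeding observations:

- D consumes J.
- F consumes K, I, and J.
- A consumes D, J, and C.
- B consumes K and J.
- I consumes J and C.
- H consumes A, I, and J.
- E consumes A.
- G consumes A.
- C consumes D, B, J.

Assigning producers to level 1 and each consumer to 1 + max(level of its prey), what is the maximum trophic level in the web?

Producers (level 1): J, K.
J → D → C → A → H gives H level 5.
No species has a prey at level 5, so no species reaches level 6.

5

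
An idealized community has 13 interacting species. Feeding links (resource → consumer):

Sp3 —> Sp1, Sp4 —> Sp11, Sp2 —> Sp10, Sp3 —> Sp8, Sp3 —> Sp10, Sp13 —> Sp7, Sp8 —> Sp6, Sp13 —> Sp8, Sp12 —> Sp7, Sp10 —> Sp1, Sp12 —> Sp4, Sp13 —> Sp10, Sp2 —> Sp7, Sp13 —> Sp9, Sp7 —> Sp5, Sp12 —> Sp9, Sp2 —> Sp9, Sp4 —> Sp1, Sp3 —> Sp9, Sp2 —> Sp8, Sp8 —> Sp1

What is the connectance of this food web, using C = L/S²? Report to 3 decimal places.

C = 0.124

The web has S = 13 species and L = 21 feeding links.
C = L / S² = 21 / 169 = 0.1243 ≈ 0.124.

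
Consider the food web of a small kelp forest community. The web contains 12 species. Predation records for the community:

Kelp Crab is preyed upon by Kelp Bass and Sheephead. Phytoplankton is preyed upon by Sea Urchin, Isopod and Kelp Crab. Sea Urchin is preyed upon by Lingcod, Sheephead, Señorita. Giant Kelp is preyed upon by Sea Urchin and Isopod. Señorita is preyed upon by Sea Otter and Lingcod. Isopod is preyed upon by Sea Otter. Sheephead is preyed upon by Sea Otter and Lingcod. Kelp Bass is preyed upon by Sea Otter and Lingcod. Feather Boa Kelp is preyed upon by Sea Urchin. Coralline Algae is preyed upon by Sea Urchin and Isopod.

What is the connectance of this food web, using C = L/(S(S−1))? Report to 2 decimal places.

The web has S = 12 species and L = 20 feeding links.
C = L / (S(S−1)) = 20 / 132 = 0.1515 ≈ 0.15.

C = 0.15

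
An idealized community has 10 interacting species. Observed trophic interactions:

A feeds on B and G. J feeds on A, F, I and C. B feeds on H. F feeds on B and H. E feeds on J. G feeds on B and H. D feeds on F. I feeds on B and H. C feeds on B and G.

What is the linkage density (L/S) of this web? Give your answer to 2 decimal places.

There are L = 17 links among S = 10 species.
L/S = 17/10 = 1.7000 ≈ 1.70.

L/S = 1.70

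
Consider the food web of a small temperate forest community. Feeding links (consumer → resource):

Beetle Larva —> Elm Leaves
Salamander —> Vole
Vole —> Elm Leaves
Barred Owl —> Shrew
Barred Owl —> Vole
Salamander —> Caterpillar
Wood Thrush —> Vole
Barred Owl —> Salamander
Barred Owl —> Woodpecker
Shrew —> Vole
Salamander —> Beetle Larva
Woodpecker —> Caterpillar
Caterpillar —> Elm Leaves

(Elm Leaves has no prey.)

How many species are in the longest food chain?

4 species

One longest chain: Elm Leaves → Vole → Shrew → Barred Owl.
It has 4 species and 3 links.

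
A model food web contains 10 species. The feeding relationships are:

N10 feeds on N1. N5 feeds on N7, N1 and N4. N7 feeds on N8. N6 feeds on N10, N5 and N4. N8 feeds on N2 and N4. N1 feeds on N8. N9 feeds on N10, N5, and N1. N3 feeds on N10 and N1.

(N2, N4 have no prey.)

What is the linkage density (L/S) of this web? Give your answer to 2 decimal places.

L/S = 1.60

There are L = 16 links among S = 10 species.
L/S = 16/10 = 1.6000 ≈ 1.60.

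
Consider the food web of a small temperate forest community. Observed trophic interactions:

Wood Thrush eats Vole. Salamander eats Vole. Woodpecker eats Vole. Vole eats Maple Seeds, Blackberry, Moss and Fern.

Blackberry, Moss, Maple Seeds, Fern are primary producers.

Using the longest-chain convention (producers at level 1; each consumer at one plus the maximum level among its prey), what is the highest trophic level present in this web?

Producers (level 1): Blackberry, Moss, Maple Seeds, Fern.
Blackberry → Vole → Salamander gives Salamander level 3.
No species has a prey at level 3, so no species reaches level 4.

3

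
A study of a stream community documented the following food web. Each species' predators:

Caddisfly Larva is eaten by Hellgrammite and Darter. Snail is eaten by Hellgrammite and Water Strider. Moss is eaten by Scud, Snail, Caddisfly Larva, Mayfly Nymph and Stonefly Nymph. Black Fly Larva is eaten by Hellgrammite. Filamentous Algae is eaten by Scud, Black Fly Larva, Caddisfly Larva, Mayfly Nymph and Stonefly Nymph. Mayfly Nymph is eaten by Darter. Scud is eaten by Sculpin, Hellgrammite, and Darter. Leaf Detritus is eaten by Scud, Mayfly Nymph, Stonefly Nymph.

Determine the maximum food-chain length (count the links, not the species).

One longest chain: Moss → Scud → Sculpin.
It has 3 species and 2 links.

2 links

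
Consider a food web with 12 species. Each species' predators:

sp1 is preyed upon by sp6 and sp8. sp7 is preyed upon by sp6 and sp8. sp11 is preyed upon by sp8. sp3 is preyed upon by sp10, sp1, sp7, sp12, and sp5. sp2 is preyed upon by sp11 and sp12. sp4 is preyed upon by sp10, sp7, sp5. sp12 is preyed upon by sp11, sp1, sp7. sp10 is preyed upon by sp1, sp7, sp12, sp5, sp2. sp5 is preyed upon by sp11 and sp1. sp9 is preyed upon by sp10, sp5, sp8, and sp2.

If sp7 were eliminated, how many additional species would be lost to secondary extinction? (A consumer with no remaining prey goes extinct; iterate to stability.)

Remove sp7.
Every predator of it retains at least one other prey: sp8 still has sp9, sp1, sp11; sp6 still has sp1.
No consumer loses all prey, so no secondary extinctions occur.

0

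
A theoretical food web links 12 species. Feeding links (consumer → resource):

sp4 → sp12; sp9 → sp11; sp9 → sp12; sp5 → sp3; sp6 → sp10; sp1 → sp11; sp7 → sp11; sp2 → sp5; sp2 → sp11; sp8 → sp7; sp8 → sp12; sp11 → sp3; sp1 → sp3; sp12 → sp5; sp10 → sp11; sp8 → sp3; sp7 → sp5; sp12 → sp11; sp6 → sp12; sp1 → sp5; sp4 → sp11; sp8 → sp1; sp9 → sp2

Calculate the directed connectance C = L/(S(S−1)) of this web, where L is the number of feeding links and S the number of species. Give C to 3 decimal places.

C = 0.174

The web has S = 12 species and L = 23 feeding links.
C = L / (S(S−1)) = 23 / 132 = 0.1742 ≈ 0.174.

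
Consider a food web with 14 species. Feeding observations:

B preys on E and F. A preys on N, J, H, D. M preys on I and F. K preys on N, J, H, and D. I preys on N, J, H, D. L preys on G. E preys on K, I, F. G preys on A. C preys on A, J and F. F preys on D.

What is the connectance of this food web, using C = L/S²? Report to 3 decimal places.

The web has S = 14 species and L = 25 feeding links.
C = L / S² = 25 / 196 = 0.1276 ≈ 0.128.

C = 0.128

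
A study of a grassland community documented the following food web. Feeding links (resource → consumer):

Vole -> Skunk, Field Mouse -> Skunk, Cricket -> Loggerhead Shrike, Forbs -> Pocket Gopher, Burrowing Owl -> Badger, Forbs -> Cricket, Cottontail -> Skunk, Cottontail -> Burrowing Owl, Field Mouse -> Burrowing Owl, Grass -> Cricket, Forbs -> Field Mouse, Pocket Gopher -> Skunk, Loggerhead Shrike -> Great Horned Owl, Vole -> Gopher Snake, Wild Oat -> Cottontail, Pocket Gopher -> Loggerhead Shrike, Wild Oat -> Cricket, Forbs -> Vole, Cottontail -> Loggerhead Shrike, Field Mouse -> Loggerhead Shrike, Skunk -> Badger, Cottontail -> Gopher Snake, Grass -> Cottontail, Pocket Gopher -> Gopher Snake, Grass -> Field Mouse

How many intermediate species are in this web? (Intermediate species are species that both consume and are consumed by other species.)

8

Intermediate species (has both prey and predators): Cottontail, Cricket, Pocket Gopher, Field Mouse, Vole, Skunk, Loggerhead Shrike, Burrowing Owl.
Count: 8.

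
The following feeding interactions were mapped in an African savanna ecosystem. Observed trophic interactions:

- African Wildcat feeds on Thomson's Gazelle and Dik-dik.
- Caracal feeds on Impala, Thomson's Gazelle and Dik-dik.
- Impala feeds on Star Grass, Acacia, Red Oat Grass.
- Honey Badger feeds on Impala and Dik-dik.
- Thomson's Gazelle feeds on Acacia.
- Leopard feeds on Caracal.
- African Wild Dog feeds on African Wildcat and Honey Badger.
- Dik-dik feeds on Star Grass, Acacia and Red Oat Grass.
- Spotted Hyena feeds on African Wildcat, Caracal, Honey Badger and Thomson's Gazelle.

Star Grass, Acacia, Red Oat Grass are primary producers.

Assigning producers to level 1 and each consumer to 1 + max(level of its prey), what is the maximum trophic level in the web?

Producers (level 1): Star Grass, Acacia, Red Oat Grass.
Star Grass → Impala → Caracal → Spotted Hyena gives Spotted Hyena level 4.
No species has a prey at level 4, so no species reaches level 5.

4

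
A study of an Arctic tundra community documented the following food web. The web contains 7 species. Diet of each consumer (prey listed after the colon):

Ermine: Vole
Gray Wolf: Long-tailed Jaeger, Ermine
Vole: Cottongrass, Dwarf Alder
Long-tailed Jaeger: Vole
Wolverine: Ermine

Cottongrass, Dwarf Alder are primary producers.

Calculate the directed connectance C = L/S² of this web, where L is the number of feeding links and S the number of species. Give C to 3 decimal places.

The web has S = 7 species and L = 7 feeding links.
C = L / S² = 7 / 49 = 0.1429 ≈ 0.143.

C = 0.143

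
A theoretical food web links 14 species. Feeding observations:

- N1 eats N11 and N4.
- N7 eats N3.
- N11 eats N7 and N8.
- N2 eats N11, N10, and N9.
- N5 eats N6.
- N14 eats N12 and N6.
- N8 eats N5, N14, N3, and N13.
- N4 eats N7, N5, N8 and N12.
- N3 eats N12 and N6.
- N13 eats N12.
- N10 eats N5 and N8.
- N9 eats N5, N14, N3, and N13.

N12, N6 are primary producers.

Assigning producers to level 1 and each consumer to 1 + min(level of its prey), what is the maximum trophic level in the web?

4

Producers (level 1): N12, N6.
Following each consumer down to its lowest-level prey: N12 → N13 → N8 → N11 (levels 1 through 4).
All prey of N11 (N8 3, N7 3) are at level 3 or above, so N11 is at level 1 + 3 = 4.
Every consumer has at least one prey at level 3 or below, so none exceeds level 4.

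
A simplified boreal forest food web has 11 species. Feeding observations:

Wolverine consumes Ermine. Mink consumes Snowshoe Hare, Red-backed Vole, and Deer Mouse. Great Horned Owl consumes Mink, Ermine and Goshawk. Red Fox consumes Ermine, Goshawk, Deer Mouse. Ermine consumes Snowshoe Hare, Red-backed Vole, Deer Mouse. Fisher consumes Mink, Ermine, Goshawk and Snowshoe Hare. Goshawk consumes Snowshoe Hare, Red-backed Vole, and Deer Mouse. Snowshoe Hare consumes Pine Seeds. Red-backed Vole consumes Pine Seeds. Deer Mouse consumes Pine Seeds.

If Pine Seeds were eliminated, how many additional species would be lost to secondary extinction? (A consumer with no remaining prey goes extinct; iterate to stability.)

Remove Pine Seeds.
Round 1: Snowshoe Hare (all prey gone), Red-backed Vole (all prey gone), Deer Mouse (all prey gone) → extinct.
Round 2: Ermine (all prey gone), Mink (all prey gone), Goshawk (all prey gone) → extinct.
Round 3: Wolverine (all prey gone), Red Fox (all prey gone), Great Horned Owl (all prey gone), Fisher (all prey gone) → extinct.
No further losses. Total secondary extinctions: 10.

10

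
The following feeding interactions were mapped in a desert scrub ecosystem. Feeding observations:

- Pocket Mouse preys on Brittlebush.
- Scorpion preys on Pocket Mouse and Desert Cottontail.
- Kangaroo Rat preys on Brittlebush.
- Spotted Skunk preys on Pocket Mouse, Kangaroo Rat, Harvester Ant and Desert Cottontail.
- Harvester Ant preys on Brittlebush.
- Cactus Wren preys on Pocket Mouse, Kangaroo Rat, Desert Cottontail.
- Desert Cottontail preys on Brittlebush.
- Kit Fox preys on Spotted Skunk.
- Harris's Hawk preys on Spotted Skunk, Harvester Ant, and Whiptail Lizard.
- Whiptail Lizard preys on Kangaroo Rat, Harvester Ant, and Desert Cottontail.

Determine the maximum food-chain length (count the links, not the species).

One longest chain: Brittlebush → Harvester Ant → Spotted Skunk → Kit Fox.
It has 4 species and 3 links.

3 links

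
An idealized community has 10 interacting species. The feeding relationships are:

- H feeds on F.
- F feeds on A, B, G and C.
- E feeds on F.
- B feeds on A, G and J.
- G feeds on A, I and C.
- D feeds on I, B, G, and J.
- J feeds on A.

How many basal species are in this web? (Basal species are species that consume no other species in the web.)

Basal species (no prey listed): I, A, C.
Count: 3.

3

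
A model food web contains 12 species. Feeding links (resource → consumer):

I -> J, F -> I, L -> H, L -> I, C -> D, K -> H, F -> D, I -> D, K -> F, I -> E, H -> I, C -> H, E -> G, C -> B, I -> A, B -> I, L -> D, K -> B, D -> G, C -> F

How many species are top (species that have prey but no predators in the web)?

Top species (has prey, but nothing eats it): J, A, G.
Count: 3.

3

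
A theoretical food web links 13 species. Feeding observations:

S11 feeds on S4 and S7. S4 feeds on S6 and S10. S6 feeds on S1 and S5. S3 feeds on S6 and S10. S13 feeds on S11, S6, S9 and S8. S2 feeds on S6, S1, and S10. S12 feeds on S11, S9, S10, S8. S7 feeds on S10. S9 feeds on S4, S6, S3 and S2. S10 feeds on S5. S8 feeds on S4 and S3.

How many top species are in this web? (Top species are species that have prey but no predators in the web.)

Top species (has prey, but nothing eats it): S13, S12.
Count: 2.

2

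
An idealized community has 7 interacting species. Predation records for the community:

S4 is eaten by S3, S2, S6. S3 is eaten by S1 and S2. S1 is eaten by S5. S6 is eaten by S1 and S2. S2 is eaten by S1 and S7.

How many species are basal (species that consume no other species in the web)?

1

Basal species (no prey listed): S4.
Count: 1.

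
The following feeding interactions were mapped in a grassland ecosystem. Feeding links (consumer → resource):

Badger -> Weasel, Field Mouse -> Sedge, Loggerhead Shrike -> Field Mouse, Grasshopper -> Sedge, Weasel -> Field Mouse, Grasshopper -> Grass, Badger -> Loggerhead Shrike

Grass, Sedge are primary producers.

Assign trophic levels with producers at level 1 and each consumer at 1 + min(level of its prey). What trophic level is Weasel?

Trophic level 3

Sedge is a producer → level 1.
Field Mouse eats Sedge → level 2.
Weasel eats Field Mouse → level 3.
No prey of Weasel is below level 2, so 3 is the minimum.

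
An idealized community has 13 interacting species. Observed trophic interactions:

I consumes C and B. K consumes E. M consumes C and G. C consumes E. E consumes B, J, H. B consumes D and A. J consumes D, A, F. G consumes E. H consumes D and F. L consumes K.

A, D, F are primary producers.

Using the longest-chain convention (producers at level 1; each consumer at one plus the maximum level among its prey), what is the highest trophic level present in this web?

5

Producers (level 1): A, D, F.
A → B → E → C → I gives I level 5.
No species has a prey at level 5, so no species reaches level 6.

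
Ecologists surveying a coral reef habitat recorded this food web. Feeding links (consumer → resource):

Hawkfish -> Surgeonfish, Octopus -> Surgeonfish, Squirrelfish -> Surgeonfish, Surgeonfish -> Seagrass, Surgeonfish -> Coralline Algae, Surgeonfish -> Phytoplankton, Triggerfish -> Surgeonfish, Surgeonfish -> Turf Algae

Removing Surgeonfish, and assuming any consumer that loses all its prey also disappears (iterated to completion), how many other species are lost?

4

Remove Surgeonfish.
Round 1: Octopus (all prey gone), Triggerfish (all prey gone), Squirrelfish (all prey gone), Hawkfish (all prey gone) → extinct.
No further losses. Total secondary extinctions: 4.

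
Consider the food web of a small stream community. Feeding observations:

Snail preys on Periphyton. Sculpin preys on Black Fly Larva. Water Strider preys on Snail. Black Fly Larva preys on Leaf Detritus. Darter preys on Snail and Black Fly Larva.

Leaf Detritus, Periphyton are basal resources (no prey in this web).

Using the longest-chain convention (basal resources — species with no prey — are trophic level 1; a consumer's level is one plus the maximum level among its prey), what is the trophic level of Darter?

Trophic level 3

Leaf Detritus has no prey (basal) → level 1.
Black Fly Larva eats Leaf Detritus → level 2.
Darter eats Black Fly Larva (level 2); other prey at levels: Snail 2 → level 3.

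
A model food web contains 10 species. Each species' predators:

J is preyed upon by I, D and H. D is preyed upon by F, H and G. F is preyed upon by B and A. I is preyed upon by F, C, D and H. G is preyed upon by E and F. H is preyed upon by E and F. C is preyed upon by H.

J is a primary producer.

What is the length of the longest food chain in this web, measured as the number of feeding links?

One longest chain: J → I → D → G → F → A.
It has 6 species and 5 links.

5 links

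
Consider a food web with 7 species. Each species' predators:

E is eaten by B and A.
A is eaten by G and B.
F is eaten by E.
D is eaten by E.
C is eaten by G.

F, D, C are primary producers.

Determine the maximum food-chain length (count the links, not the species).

3 links

One longest chain: F → E → A → G.
It has 4 species and 3 links.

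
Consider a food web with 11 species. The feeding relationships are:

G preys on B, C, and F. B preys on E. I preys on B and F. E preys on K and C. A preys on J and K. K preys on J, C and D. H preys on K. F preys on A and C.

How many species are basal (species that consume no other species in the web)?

3

Basal species (no prey listed): J, D, C.
Count: 3.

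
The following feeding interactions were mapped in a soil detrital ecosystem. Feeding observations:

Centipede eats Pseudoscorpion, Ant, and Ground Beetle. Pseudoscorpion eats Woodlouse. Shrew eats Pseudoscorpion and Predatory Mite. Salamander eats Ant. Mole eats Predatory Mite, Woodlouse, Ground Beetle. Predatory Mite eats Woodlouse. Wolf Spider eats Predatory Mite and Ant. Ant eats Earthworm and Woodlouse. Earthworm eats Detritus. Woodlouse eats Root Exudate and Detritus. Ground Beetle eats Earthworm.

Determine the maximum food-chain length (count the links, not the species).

3 links

One longest chain: Detritus → Woodlouse → Predatory Mite → Wolf Spider.
It has 4 species and 3 links.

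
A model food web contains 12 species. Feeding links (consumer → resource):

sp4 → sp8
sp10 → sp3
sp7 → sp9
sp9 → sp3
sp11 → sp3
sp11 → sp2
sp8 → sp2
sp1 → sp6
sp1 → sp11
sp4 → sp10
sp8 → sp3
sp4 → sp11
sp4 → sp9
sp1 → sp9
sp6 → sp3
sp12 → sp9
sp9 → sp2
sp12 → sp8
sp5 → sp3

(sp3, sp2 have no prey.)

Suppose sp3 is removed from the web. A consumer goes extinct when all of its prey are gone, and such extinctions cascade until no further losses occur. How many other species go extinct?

Remove sp3.
Round 1: sp6 (all prey gone), sp10 (all prey gone), sp5 (all prey gone) → extinct.
No further losses. Total secondary extinctions: 3.

3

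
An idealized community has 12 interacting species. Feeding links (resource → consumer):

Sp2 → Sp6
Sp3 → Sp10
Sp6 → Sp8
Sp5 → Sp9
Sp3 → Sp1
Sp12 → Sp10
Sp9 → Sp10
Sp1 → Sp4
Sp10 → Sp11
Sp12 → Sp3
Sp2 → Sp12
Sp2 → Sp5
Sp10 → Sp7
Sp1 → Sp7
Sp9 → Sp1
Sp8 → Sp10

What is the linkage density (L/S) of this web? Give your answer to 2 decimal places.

L/S = 1.33

There are L = 16 links among S = 12 species.
L/S = 16/12 = 1.3333 ≈ 1.33.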